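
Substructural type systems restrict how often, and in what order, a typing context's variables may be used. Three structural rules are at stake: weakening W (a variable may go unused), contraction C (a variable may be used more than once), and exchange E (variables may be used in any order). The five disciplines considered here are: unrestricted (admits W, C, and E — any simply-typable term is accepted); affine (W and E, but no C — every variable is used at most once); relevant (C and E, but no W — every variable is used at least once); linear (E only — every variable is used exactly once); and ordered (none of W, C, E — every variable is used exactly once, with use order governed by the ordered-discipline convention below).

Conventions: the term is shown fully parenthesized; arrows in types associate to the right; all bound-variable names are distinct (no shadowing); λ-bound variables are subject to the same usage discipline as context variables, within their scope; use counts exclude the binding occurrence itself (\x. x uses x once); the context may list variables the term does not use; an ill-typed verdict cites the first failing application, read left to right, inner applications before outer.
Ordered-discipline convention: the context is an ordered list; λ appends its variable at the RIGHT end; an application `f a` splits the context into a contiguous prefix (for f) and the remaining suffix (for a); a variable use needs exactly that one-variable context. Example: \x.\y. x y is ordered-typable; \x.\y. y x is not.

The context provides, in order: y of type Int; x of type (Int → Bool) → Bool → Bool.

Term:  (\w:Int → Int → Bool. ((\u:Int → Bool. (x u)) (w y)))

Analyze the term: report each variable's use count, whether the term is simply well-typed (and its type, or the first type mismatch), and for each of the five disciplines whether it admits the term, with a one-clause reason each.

counts: y ×1, x ×1, w [bound] ×1, u [bound] ×1
order of uses: x, u, w, y
typing: well-typed at (Int → Int → Bool) → Bool → Bool
ordered ✗ (needs exchange: uses follow x, u, w, y)
linear ✓ (each of y, x, w, u used exactly once)
affine ✓ (none of y, x, w, u used more than once)
relevant ✓ (at least one use each (y, x, w, u))
unrestricted ✓ (well-typed at (Int → Int → Bool) → Bool → Bool; no restrictions here)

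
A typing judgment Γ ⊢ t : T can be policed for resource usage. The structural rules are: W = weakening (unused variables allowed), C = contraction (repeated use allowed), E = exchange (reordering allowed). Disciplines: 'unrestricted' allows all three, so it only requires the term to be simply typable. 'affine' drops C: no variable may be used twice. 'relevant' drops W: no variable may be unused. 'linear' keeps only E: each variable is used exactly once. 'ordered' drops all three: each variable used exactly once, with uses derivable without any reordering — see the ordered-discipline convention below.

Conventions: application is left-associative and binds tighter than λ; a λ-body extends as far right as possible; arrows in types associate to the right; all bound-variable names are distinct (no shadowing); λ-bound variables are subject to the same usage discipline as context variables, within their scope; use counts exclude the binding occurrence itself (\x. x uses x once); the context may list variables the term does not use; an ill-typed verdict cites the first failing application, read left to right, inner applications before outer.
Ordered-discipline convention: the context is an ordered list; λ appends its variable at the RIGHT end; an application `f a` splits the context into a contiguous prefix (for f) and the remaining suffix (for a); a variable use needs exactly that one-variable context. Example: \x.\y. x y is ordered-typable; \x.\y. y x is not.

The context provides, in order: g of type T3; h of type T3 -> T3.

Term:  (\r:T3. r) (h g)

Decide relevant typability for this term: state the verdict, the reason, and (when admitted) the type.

yes — g, h, r: all used, weakening unneeded; term : T3
counts: g ×1, h ×1, r [bound] ×1
uses in reading order: r, h, g
typing: ✓ — T3
across the five disciplines: ordered ✗ | linear ✓ | affine ✓ | relevant ✓ | unrestricted ✓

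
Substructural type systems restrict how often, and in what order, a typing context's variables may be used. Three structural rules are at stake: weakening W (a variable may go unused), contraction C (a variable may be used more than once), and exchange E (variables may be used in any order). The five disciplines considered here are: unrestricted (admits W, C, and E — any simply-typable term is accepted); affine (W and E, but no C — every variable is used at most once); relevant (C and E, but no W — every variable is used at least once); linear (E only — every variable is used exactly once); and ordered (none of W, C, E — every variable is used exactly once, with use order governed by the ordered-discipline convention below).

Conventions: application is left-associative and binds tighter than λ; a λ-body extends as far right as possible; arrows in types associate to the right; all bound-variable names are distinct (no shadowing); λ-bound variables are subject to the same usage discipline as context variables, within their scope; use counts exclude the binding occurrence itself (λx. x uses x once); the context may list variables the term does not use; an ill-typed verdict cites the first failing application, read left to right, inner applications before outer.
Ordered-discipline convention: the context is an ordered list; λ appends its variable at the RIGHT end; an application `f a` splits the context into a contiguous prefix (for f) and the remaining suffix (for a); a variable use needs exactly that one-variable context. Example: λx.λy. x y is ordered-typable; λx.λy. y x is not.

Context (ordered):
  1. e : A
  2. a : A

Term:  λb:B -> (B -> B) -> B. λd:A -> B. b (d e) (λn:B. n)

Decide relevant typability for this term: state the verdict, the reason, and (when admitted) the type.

no — a left unused
counts: e ×1, a ×0, b [bound] ×1, d [bound] ×1, n [bound] ×1
uses in reading order: b, d, e, n
typing: well-typed at (B -> (B -> B) -> B) -> (A -> B) -> B
across the five disciplines: ordered ✗ | linear ✗ | affine ✓ | relevant ✗ | unrestricted ✓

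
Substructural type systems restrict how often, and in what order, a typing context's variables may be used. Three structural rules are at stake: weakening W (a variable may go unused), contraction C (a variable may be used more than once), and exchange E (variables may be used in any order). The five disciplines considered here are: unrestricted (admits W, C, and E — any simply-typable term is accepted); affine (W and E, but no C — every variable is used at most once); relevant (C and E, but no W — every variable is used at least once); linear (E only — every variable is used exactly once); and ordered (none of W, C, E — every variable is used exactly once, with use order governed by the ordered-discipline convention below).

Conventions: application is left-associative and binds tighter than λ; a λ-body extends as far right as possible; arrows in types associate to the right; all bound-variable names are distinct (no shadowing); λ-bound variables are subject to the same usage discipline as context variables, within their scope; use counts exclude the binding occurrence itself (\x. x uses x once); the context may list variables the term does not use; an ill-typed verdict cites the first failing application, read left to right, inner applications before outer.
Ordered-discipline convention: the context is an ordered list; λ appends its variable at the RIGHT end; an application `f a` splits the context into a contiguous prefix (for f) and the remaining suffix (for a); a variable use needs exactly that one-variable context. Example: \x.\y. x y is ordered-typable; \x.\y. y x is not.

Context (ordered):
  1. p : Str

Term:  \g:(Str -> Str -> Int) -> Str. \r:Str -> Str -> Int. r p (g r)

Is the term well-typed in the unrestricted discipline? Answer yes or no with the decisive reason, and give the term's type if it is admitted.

yes — type-checks (((Str -> Str -> Int) -> Str) -> (Str -> Str -> Int) -> Int) and nothing is barred; term : ((Str -> Str -> Int) -> Str) -> (Str -> Str -> Int) -> Int
variable uses: p ×1; g [bound] ×1; r [bound] ×2
uses in reading order: r, p, g, r
typing: the term checks, with type ((Str -> Str -> Int) -> Str) -> (Str -> Str -> Int) -> Int
per-discipline verdicts: ordered ✗; linear ✗; affine ✗; relevant ✓; unrestricted ✓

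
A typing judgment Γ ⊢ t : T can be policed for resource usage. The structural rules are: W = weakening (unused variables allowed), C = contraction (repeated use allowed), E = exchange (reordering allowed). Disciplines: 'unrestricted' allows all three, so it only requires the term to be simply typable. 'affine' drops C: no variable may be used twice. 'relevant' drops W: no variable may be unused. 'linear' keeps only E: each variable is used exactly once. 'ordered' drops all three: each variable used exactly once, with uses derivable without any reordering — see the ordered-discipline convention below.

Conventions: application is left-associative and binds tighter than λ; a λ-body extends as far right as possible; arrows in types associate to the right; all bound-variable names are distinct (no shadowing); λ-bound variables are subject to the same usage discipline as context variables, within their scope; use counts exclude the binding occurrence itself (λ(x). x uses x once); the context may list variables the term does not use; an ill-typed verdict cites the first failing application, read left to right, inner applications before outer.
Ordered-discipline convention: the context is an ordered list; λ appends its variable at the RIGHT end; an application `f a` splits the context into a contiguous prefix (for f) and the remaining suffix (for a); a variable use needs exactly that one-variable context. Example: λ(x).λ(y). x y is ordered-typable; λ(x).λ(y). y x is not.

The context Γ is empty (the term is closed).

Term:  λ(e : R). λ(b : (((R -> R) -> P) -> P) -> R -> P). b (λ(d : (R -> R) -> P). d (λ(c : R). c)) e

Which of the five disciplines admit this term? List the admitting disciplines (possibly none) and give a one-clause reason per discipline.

admitted by: linear, affine, relevant, unrestricted
counts: e [bound]: 1×, b [bound]: 1×, d [bound]: 1×, c [bound]: 1×
left-to-right use order: b, d, c, e
typing: ✓ — R -> ((((R -> R) -> P) -> P) -> R -> P) -> P
ordered: ✗, no contiguous prefix/suffix split fits b, d, c, e
linear: ✓, e, b, d, c: one use apiece
affine: ✓, at most one use each (e, b, d, c)
relevant: ✓, e, b, d, c: all used, weakening unneeded
unrestricted: ✓, type-checks (R -> ((((R -> R) -> P) -> P) -> R -> P) -> P) and nothing is barred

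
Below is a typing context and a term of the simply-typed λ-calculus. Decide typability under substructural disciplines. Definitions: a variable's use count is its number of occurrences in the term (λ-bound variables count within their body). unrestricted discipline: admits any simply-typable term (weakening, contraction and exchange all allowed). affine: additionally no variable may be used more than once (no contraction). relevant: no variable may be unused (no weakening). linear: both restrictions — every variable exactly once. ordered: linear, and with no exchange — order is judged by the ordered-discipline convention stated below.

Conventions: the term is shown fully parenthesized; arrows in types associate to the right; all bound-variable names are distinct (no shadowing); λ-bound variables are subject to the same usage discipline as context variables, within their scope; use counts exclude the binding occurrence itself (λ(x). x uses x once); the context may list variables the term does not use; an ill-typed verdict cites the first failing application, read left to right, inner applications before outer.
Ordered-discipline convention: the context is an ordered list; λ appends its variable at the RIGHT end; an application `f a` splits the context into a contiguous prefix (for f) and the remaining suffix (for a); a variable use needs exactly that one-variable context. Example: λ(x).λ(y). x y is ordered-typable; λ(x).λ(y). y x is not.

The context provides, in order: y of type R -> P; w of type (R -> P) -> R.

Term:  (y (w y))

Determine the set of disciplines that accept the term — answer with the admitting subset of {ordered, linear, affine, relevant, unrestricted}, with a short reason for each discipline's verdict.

admitting disciplines: relevant, unrestricted
variable uses: y ×2; w ×1
order of uses: y, w, y
typing: ✓ — P
ordered: ✗ — needs contraction — y ×2
linear: ✗ — needs contraction — y ×2
affine: ✗ — needs contraction — y ×2
relevant: ✓ — y, w: all used, weakening unneeded
unrestricted: ✓ — type-checks (P) and nothing is barred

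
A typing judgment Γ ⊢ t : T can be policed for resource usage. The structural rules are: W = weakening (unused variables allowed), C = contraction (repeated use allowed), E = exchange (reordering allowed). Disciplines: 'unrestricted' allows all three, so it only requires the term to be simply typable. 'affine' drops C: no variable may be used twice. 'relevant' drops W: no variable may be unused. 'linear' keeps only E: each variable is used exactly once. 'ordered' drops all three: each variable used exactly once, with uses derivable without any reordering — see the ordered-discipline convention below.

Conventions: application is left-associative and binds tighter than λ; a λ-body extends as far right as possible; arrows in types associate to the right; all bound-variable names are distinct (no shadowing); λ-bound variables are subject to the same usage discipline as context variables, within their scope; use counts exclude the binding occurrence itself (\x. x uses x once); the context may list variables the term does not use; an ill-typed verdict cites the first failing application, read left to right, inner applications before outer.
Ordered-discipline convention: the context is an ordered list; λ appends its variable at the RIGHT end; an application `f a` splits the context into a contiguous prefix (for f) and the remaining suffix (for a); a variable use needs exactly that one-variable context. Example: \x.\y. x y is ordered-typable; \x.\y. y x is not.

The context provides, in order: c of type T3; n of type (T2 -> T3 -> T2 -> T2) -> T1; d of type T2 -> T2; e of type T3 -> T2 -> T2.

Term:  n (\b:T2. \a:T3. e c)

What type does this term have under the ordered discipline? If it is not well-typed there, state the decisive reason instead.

not well-typed under ordered — unused: d, b, a — weakening required
usage: c ×1, n ×1, d ×0, e ×1, b (bound) ×0, a (bound) ×0
order of uses: n, e, c
typing: ✓ — T1
across the five disciplines: ordered ✗; linear ✗; affine ✓; relevant ✗; unrestricted ✓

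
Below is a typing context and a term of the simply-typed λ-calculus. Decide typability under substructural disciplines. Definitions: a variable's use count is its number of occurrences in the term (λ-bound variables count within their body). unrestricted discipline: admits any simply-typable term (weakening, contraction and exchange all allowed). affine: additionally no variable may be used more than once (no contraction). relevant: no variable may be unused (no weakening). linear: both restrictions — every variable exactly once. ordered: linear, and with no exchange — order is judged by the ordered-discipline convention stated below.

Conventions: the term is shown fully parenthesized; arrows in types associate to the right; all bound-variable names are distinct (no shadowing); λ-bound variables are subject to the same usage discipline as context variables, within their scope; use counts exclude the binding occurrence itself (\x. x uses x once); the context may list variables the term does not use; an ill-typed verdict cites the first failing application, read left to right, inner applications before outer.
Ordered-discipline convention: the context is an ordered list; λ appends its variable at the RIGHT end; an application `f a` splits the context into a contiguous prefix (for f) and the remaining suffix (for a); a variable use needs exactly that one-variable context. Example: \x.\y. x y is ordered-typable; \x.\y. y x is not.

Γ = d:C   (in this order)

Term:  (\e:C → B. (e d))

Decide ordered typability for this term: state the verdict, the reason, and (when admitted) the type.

no — no contiguous prefix/suffix split fits e, d
counts: d: 1; e (λ-bound): 1
left-to-right use order: e, d
typing: well-typed — term : (C → B) → B
all disciplines: ordered ✗ | linear ✓ | affine ✓ | relevant ✓ | unrestricted ✓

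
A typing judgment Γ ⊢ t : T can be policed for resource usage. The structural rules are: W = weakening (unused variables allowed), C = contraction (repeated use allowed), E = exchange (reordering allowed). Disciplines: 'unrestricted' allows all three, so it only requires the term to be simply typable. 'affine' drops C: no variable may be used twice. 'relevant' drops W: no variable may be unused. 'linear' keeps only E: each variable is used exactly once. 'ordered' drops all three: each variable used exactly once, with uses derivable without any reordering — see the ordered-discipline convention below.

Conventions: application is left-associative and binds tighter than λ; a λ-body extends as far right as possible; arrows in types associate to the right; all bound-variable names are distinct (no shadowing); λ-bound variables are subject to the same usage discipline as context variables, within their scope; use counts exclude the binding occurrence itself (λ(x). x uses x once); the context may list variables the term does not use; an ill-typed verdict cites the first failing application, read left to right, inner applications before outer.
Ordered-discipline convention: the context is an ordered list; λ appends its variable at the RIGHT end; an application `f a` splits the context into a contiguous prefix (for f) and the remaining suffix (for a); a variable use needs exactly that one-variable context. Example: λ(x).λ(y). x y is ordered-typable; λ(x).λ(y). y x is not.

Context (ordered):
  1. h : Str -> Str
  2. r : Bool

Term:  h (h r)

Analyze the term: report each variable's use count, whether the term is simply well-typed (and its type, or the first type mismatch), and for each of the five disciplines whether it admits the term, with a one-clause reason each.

use counts: h: 2; r: 1
order of uses: h, h, r
typing: ill-typed: an application expects Str but receives Bool
ordered ✗ (the type mismatch rejects it)
linear ✗ (not simply typable)
affine ✗ (fails simple typing)
relevant ✗ (a type mismatch blocks all five)
unrestricted ✗ (the type mismatch rejects it)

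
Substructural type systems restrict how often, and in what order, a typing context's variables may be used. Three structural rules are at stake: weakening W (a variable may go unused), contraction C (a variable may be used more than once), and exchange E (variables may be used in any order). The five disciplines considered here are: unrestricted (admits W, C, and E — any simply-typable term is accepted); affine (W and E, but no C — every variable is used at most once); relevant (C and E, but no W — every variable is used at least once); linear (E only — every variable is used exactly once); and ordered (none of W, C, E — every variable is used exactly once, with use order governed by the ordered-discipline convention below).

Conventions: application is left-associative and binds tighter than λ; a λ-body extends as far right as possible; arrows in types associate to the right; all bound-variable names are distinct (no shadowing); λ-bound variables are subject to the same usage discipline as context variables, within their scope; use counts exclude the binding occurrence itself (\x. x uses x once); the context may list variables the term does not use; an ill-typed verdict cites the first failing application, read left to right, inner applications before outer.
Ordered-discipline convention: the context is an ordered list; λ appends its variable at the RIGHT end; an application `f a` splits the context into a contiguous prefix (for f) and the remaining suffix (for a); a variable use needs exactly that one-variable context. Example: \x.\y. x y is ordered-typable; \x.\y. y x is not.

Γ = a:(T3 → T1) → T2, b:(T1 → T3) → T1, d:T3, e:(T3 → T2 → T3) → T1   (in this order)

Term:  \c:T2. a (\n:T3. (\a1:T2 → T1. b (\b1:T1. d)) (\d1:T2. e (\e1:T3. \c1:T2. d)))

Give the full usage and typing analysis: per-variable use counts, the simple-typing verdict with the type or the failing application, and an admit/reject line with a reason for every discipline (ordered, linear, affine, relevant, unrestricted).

variable uses: a: 1×; b: 1×; d: 2×; e: 1×; c (bound): 0×; n (bound): 0×; a1 (bound): 0×; b1 (bound): 0×; d1 (bound): 0×; e1 (bound): 0×; c1 (bound): 0×
order of uses: a, b, d, e, d
typing: ✓ — T2 → T2
ordered: ✗ — uses contraction: d ×2; c, n, a1, b1, d1, e1, c1 left unused
linear: ✗ — uses contraction: d ×2; c, n, a1, b1, d1, e1, c1 left unused
affine: ✗ — uses contraction: d ×2
relevant: ✗ — c, n, a1, b1, d1, e1, c1 left unused
unrestricted: ✓ — typability at T2 → T2 is all that's needed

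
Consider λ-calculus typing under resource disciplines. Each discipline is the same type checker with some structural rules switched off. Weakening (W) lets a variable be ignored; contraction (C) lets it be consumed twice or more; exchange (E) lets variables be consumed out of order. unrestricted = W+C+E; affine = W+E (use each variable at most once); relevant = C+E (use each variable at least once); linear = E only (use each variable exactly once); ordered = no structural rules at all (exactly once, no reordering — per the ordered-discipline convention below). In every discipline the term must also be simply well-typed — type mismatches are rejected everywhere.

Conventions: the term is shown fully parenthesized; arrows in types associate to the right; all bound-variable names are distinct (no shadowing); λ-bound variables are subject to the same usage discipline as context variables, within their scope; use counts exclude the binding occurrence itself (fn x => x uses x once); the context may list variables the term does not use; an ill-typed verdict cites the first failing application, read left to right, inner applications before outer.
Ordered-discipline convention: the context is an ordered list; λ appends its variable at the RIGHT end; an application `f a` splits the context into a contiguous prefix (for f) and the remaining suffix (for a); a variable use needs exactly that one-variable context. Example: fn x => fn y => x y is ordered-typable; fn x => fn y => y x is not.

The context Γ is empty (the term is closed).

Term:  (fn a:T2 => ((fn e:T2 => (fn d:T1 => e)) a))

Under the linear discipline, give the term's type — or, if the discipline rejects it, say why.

not well-typed under linear — unused: d — weakening required
usage: a [bound] ×1, e [bound] ×1, d [bound] ×0
use order (left to right): e, a
typing: well-typed — term : T2 → T1 → T2
summary: ordered ✗ · linear ✗ · affine ✓ · relevant ✗ · unrestricted ✓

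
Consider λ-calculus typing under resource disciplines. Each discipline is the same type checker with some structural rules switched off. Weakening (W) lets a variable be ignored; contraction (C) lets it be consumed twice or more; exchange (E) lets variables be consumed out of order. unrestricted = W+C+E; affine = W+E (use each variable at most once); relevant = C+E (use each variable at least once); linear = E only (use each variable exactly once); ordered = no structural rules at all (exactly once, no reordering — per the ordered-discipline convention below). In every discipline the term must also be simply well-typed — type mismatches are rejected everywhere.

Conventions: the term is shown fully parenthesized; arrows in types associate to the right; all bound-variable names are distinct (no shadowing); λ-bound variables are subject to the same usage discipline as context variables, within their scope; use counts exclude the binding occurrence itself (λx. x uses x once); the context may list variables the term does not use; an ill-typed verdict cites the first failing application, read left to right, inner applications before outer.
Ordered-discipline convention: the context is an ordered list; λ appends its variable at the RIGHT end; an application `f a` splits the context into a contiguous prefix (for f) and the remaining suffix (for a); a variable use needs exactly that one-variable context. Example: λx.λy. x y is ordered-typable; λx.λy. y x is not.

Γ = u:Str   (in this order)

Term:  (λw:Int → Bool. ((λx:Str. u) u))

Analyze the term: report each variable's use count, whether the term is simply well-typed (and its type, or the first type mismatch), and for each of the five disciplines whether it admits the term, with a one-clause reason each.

usage: u: 2; w (bound): 0; x (bound): 0
uses in reading order: u, u
typing: well-typed — term : (Int → Bool) → Str
ordered: ✗, u ×2 used more than once (contraction); w, x left unused
linear: ✗, u ×2 used more than once (contraction); w, x left unused
affine: ✗, u ×2 used more than once (contraction)
relevant: ✗, w, x left unused
unrestricted: ✓, type-checks ((Int → Bool) → Str) and nothing is barred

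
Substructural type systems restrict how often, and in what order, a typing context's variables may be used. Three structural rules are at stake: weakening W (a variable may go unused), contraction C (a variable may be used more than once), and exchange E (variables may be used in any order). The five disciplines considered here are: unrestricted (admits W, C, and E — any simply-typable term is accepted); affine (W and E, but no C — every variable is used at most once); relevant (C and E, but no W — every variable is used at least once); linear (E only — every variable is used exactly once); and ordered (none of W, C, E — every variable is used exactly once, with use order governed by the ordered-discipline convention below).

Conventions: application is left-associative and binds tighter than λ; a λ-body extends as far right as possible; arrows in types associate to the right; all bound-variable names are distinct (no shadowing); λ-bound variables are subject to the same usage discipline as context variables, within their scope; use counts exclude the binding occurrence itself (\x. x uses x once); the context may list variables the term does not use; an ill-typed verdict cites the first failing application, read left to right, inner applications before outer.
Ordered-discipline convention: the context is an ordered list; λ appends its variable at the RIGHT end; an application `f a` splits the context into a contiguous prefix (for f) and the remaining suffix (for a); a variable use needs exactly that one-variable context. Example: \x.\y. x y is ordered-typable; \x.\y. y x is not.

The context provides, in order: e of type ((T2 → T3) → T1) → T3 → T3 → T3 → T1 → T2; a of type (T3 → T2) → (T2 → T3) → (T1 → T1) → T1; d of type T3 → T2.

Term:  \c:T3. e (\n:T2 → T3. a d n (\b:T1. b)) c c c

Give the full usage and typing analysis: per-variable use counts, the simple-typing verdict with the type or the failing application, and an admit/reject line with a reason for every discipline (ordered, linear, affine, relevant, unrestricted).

usage: e ×1; a ×1; d ×1; c [bound] ×3; n [bound] ×1; b [bound] ×1
order of uses: e, a, d, n, b, c, c, c
typing: well-typed at T3 → T1 → T2
ordered: ✗ — uses contraction: c ×3
linear: ✗ — uses contraction: c ×3
affine: ✗ — uses contraction: c ×3
relevant: ✓ — every one of e, a, d, c, n, b appears
unrestricted: ✓ — well-typed at T3 → T1 → T2; no restrictions here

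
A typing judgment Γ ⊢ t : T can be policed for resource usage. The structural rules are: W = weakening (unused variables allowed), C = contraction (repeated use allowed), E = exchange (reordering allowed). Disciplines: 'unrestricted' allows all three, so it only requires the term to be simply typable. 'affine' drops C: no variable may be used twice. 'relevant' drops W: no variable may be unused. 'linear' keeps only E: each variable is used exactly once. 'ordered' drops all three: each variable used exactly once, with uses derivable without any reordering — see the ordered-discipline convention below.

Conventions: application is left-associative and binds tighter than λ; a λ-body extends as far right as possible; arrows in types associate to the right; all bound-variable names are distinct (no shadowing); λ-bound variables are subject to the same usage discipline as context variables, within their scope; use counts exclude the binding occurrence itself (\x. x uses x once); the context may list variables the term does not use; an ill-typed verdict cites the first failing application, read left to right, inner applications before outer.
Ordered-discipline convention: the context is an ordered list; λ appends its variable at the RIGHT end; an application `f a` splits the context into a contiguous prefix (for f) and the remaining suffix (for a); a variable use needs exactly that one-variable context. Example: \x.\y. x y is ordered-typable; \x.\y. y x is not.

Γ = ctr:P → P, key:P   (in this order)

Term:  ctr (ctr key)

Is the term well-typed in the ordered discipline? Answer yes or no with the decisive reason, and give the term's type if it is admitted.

no — needs contraction — ctr ×2
counts: ctr=2, key=1
use order (left to right): ctr, ctr, key
typing: well-typed at P
summary: ordered ✗ · linear ✗ · affine ✗ · relevant ✓ · unrestricted ✓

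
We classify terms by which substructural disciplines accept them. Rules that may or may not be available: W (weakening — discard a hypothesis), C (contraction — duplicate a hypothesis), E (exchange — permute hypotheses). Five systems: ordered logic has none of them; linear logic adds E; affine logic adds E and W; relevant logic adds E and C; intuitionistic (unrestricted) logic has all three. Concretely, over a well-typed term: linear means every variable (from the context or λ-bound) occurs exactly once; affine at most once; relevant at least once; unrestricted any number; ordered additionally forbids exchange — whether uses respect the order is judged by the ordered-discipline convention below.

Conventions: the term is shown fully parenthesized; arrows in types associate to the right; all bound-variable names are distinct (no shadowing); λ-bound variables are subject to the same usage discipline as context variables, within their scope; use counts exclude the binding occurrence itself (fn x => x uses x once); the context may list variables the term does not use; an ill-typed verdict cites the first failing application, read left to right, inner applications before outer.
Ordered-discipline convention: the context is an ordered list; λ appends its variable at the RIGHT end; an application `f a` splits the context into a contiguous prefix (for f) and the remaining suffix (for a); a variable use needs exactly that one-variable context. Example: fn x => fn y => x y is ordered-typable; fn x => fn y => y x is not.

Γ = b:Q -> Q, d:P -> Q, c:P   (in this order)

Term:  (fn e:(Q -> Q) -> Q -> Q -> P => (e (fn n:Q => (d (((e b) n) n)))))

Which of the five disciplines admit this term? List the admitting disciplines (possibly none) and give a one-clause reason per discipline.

admitted by: unrestricted
counts: b=1; d=1; c=0; e [bound]=2; n [bound]=2
order of uses: e, d, e, b, n, n
typing: well-typed at ((Q -> Q) -> Q -> Q -> P) -> Q -> Q -> P
ordered ✗ (e ×2, n ×2 used more than once (contraction); c never used (weakening))
linear ✗ (e ×2, n ×2 used more than once (contraction); c never used (weakening))
affine ✗ (e ×2, n ×2 used more than once (contraction))
relevant ✗ (c never used (weakening))
unrestricted ✓ (type-checks (((Q -> Q) -> Q -> Q -> P) -> Q -> Q -> P) and nothing is barred)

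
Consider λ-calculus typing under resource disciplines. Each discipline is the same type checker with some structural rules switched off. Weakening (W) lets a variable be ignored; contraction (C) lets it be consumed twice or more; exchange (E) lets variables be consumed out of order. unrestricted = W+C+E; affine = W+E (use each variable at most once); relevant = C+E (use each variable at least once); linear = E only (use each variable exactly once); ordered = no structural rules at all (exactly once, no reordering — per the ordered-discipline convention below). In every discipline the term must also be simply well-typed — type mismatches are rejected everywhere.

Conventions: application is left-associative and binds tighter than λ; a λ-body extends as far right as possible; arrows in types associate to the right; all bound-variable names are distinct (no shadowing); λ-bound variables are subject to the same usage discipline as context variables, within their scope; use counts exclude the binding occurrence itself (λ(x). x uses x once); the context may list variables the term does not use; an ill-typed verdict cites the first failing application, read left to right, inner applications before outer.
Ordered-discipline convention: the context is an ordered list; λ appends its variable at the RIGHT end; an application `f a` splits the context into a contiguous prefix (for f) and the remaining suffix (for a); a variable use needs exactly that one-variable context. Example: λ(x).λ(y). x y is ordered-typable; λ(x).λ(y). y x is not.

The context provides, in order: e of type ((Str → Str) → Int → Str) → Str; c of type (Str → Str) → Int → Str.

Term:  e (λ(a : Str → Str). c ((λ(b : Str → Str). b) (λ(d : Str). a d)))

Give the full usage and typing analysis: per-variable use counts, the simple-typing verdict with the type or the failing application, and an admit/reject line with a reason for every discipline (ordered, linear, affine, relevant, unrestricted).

usage: e: 1×; c: 1×; a (λ-bound): 1×; b (λ-bound): 1×; d (λ-bound): 1×
order of uses: e, c, b, a, d
typing: well-typed — term : Str
ordered: ✓, e, c, a, b, d: once each, no exchange needed
linear: ✓, single use per variable (e, c, a, b, d)
affine: ✓, none of e, c, a, b, d used more than once
relevant: ✓, none of e, c, a, b, d goes unused
unrestricted: ✓, well-typed at Str; no restrictions here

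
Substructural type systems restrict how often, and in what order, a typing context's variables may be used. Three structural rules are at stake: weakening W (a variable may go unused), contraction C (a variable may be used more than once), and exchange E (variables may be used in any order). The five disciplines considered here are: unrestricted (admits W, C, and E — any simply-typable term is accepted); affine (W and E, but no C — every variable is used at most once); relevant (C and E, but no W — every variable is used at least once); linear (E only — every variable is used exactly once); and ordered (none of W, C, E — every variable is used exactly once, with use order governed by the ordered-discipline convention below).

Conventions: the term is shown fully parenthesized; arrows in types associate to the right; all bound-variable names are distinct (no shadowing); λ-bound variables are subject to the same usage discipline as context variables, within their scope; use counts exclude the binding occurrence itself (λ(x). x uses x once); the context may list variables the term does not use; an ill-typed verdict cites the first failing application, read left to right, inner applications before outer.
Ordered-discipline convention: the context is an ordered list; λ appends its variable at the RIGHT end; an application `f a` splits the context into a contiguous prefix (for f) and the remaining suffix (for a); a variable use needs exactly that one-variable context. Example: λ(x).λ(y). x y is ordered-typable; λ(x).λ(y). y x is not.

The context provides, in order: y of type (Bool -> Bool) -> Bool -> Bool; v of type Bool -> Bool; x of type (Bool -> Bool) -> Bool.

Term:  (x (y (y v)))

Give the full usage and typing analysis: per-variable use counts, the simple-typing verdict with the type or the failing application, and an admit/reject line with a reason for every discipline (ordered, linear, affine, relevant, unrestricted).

counts: y: 2×, v: 1×, x: 1×
left-to-right use order: x, y, y, v
typing: the term checks, with type Bool
ordered ✗ (repeated use of y ×2)
linear ✗ (repeated use of y ×2)
affine ✗ (repeated use of y ×2)
relevant ✓ (every one of y, v, x appears)
unrestricted ✓ (simply typable at Bool; W, C, E all held)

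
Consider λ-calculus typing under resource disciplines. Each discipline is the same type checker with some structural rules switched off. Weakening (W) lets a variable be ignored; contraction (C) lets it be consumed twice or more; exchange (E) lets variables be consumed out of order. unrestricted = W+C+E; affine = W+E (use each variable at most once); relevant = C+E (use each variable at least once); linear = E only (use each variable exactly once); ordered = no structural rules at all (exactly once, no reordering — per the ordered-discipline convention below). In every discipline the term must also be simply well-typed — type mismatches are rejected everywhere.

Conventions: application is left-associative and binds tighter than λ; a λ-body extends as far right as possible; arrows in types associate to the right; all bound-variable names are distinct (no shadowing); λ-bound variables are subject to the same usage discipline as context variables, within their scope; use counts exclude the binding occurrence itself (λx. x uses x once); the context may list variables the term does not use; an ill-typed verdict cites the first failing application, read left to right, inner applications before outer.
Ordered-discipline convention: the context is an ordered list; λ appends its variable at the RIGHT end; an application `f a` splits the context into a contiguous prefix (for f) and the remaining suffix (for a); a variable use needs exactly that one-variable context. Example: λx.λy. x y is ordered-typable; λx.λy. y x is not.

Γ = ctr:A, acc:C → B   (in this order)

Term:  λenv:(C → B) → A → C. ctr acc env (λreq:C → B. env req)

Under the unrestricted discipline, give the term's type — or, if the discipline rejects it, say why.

not well-typed under unrestricted — fails simple typing
counts: ctr ×1; acc ×1; env [bound] ×2; req [bound] ×1
order of uses: ctr, acc, env, env, req
typing: ill-typed: non-function type A applied to an argument
all disciplines: ordered ✗ · linear ✗ · affine ✗ · relevant ✗ · unrestricted ✗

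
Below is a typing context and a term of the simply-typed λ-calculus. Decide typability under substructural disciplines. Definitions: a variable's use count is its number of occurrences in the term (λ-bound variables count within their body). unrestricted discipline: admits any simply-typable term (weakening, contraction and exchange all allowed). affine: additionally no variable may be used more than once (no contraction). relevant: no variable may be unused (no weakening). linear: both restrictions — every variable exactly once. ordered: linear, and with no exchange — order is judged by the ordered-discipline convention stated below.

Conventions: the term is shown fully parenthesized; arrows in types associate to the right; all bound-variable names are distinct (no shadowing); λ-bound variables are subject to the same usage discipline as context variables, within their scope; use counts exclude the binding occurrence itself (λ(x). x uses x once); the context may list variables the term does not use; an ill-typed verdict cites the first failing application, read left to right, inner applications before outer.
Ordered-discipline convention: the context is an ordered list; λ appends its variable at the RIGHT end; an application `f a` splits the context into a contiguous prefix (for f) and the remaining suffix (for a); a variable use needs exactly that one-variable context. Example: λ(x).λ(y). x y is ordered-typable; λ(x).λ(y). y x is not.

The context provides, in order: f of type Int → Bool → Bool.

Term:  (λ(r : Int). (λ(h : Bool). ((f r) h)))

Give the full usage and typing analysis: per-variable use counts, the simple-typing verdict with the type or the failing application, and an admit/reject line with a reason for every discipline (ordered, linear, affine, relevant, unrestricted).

variable uses: f=1, r [bound]=1, h [bound]=1
use order (left to right): f, r, h
typing: ✓ — Int → Bool → Bool
ordered ✓ (single-use (f, r, h), ordered derivation ok)
linear ✓ (each of f, r, h used exactly once)
affine ✓ (at most one use each (f, r, h))
relevant ✓ (every one of f, r, h appears)
unrestricted ✓ (typability at Int → Bool → Bool is all that's needed)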